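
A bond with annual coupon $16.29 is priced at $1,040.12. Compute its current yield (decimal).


Formula: Current yield = annual coupon / price
Substituting: CY = $16.29 / $1,040.12
CY = 0.015662

0.015662


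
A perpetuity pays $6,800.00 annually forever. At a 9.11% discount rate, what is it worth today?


Formula: PV = C / r
Substituting: PV = $6,800.00 / 0.0911
PV = $74,643.25

$74,643.25


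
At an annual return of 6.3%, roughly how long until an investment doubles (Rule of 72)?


Formula: Years ≈ 72 / r
Substituting: Years ≈ 72 / 6.3
Years ≈ 11.4

11.4 years


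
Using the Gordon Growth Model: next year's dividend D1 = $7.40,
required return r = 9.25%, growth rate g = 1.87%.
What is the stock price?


Formula: P = D1 / (r - g)
Spread: r - g = 0.0925 - 0.0187 = 0.0738
Substituting: P = $7.40 / 0.0738
P = $100.27

$100.27


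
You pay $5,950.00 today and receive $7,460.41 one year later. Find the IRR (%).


Formula: IRR = C1/C0 - 1
Substituting: IRR = $7,460.41 / $5,950.00 - 1
Ratio: 1.25385 - 1 = 0.25385
IRR = 25.385%

25.385%


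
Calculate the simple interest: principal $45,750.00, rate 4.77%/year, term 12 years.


Formula: I = P * r * t
Substituting: I = $45,750.00 * 0.0477 * 12
Step: I = $45,750.00 * 0.5724
I = $26,187.30

$26,187.30


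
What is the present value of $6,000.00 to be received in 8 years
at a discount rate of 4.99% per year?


Formula: PV = FV / (1 + r)^n
Substituting: PV = $6,000.00 / (1 + 0.0499)^8
Discount factor: (1.0499)^8 = 1.47633
PV = $6,000.00 / 1.47633 = $4,064.13

$4,064.13


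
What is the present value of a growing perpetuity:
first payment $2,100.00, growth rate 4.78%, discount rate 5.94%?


Formula: PV = C / (r - g)
Spread: r - g = 0.0594 - 0.0478 = 0.0116
Substituting: PV = $2,100.00 / 0.0116
PV = $181,034.48

$181,034.48


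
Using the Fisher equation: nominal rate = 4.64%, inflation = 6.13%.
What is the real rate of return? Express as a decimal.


Formula: (1 + r_real) = (1 + r_nom) / (1 + inflation)
Substituting: (1 + r_real) = 1.0464 / 1.0613
(1 + r_real) = 0.985961
r_real = 0.985961 - 1 = -0.014039

-0.014039


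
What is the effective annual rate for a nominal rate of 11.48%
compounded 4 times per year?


Formula: EAR = (1 + r/m)^m - 1
Period rate: r/m = 0.1148 / 4 = 0.0287
Compounding: (1 + 0.0287)^4 = 1.119837
EAR = 1.119837 - 1 = 0.119837

0.119837


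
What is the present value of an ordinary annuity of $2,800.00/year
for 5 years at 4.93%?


Formula: PV = PMT * (1 - (1+r)^(-n)) / r
Discount factor: (1 + 0.0493)^(-5) = 0.786143
Bracket: 1 - 0.786143 = 0.213857
PV = $2,800.00 * 0.213857 / 0.0493 = $12,146.03

$12,146.03


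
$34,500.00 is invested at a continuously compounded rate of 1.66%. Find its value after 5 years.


Formula: FV = P * e^(r*t)
Exponent: r*t = 0.0166 * 5 = 0.083
e^(0.083) = 1.086542
FV = $34,500.00 * 1.086542 = $37,485.69

$37,485.69


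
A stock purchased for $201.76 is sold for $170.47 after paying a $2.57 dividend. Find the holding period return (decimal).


Formula: HPR = (P1 - P0 + D) / P0
Gain: $170.47 - $201.76 + $2.57 = -$28.72
HPR = -$28.72 / $201.76 = -0.1423

-0.1423


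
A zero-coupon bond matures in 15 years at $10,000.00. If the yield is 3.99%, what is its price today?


Formula: Price = FV / (1 + r)^n
Substituting: Price = $10,000.00 / (1 + 0.0399)^15
Discount factor: (1.0399)^15 = 1.798348
Price = $10,000.00 / 1.798348 = $5,560.66

$5,560.66


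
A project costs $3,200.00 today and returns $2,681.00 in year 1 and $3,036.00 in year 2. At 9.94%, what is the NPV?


Formula: NPV = C0 + C1/(1+r) + C2/(1+r)^2
Discount C1: $2,681.00 / (1 + 0.0994) = $2,438.60
Discount C2: $3,036.00 / (1 + 0.0994)^2 = $2,511.83
NPV = -$3,200.00 + $2,438.60 + $2,511.83 = $1,750.43

$1,750.43


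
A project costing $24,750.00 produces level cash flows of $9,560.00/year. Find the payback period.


Formula: Payback = investment / annual cash flow
Substituting: Payback = $24,750.00 / $9,560.00
Payback = 2.5889 years

2.5889 years


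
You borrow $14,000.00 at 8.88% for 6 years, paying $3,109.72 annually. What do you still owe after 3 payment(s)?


Formula: Balance = PV*(1+r)^k - PMT*((1+r)^k - 1)/r
Growth: (1 + 0.0888)^3 = 1.290757
Accumulated factor: ((1+r)^k - 1)/r = 3.274285
Balance = $14,000.00 * 1.290757 - $3,109.72 * 3.274285
Balance = $7,888.48

$7,888.48


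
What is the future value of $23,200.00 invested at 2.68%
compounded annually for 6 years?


Formula: FV = P * (1 + r)^n
Substituting: FV = $23,200.00 * (1 + 0.0268)^6
Growth factor: (1.0268)^6 = 1.171966
FV = $23,200.00 * 1.171966 = $27,189.62

$27,189.62


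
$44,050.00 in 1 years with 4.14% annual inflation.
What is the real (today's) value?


Formula: Real value = nominal / (1 + inflation)^years
Price level: (1 + 0.0414)^1 = 1.0414
Real value = $44,050.00 / 1.0414 = $42,298.83

$42,298.83


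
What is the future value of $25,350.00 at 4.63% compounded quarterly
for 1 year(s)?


Formula: FV = P * (1 + r/m)^(m*t)
Period rate: r/m = 0.0463 / 4 = 0.011575
Total periods: m*t = 4 * 1 = 4
Growth factor: (1 + 0.011575)^4 = 1.04711
FV = $25,350.00 * 1.04711 = $26,544.24

$26,544.24


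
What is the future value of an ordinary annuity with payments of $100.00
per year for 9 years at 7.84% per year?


Formula: FV = PMT * ((1+r)^n - 1) / r
Growth factor: (1 + 0.0784)^9 = 1.972509
Numerator: 1.972509 - 1 = 0.972509
FV = $100.00 * 0.972509 / 0.0784 = $1,240.44

$1,240.44


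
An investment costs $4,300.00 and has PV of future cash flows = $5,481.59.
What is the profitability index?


Formula: PI = PV(cash flows) / initial investment
Substituting: PI = $5,481.59 / $4,300.00
PI = 1.2748

1.2748


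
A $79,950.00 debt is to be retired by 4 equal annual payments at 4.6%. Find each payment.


Formula: PMT = PV * r / (1 - (1+r)^(-n))
Denominator: 1 - (1 + 0.046)^(-4) = 0.164641
Numerator: $79,950.00 * 0.046 = 3677.7
PMT = 3677.7 / 0.164641 = $22,337.72

$22,337.72


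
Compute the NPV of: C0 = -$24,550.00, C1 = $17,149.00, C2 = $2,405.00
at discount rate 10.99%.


Formula: NPV = C0 + C1/(1+r) + C2/(1+r)^2
Discount C1: $17,149.00 / (1 + 0.1099) = $15,450.94
Discount C2: $2,405.00 / (1 + 0.1099)^2 = $1,952.30
NPV = -$24,550.00 + $15,450.94 + $1,952.30 = -$7,146.75

-$7,146.75


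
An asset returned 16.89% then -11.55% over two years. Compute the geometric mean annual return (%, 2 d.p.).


Formula: Geometric mean = ((1+r1)*(1+r2))^(1/2) - 1
Product: (1 + 0.1689) * (1 + -0.1155) = 1.1689 * 0.8845 = 1.033892
Square root: 1.033892^0.5 = 1.016805
Geometric mean = 1.016805 - 1 = 0.016805
As percentage: 1.68%

1.68%


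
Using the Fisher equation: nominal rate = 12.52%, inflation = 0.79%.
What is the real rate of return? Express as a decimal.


Formula: (1 + r_real) = (1 + r_nom) / (1 + inflation)
Substituting: (1 + r_real) = 1.1252 / 1.0079
(1 + r_real) = 1.116381
r_real = 1.116381 - 1 = 0.116381

0.116381


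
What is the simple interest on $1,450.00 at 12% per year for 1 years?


Formula: I = P * r * t
Substituting: I = $1,450.00 * 0.12 * 1
Step: I = $1,450.00 * 0.12
I = $174.00

$174.00


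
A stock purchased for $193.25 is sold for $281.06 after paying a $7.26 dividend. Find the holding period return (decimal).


Formula: HPR = (P1 - P0 + D) / P0
Gain: $281.06 - $193.25 + $7.26 = $95.07
HPR = $95.07 / $193.25 = 0.492

0.492


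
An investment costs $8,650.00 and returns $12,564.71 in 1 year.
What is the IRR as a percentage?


Formula: IRR = C1/C0 - 1
Substituting: IRR = $12,564.71 / $8,650.00 - 1
Ratio: 1.452568 - 1 = 0.452568
IRR = 45.2568%

45.2568%


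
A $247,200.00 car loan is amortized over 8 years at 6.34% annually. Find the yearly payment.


Formula: PMT = PV * r / (1 - (1+r)^(-n))
Denominator: 1 - (1 + 0.0634)^(-8) = 0.388457
Numerator: $247,200.00 * 0.0634 = 15672.48
PMT = 15672.48 / 0.388457 = $40,345.43

$40,345.43


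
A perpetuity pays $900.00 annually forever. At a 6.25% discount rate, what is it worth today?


Formula: PV = C / r
Substituting: PV = $900.00 / 0.0625
PV = $14,400.00

$14,400.00


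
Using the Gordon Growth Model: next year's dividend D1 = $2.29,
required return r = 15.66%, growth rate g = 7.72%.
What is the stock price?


Formula: P = D1 / (r - g)
Spread: r - g = 0.1566 - 0.0772 = 0.0794
Substituting: P = $2.29 / 0.0794
P = $28.84

$28.84


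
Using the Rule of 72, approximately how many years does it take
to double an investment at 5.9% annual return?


Formula: Years ≈ 72 / r
Substituting: Years ≈ 72 / 5.9
Years ≈ 12.2

12.2 years


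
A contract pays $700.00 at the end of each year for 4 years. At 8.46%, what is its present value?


Formula: PV = PMT * (1 - (1+r)^(-n)) / r
Discount factor: (1 + 0.0846)^(-4) = 0.722639
Bracket: 1 - 0.722639 = 0.277361
PV = $700.00 * 0.277361 / 0.0846 = $2,294.95

$2,294.95


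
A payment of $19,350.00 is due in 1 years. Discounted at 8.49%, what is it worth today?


Formula: PV = FV / (1 + r)^n
Substituting: PV = $19,350.00 / (1 + 0.0849)^1
Discount factor: (1.0849)^1 = 1.0849
PV = $19,350.00 / 1.0849 = $17,835.75

$17,835.75


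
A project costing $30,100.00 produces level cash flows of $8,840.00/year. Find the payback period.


Formula: Payback = investment / annual cash flow
Substituting: Payback = $30,100.00 / $8,840.00
Payback = 3.405 years

3.405 years


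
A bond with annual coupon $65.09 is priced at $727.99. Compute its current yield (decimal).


Formula: Current yield = annual coupon / price
Substituting: CY = $65.09 / $727.99
CY = 0.089411

0.089411


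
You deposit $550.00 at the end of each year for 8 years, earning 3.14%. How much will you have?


Formula: FV = PMT * ((1+r)^n - 1) / r
Growth factor: (1 + 0.0314)^8 = 1.28061
Numerator: 1.28061 - 1 = 0.28061
FV = $550.00 * 0.28061 / 0.0314 = $4,915.15

$4,915.15


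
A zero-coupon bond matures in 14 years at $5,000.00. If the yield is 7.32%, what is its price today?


Formula: Price = FV / (1 + r)^n
Substituting: Price = $5,000.00 / (1 + 0.0732)^14
Discount factor: (1.0732)^14 = 2.688619
Price = $5,000.00 / 2.688619 = $1,859.69

$1,859.69


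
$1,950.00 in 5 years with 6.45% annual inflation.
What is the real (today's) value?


Formula: Real value = nominal / (1 + inflation)^years
Price level: (1 + 0.0645)^5 = 1.366874
Real value = $1,950.00 / 1.366874 = $1,426.61

$1,426.61


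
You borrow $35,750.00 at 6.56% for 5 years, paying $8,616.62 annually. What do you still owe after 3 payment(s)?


Formula: Balance = PV*(1+r)^k - PMT*((1+r)^k - 1)/r
Growth: (1 + 0.0656)^3 = 1.209992
Accumulated factor: ((1+r)^k - 1)/r = 3.201103
Balance = $35,750.00 * 1.209992 - $8,616.62 * 3.201103
Balance = $15,674.54

$15,674.54


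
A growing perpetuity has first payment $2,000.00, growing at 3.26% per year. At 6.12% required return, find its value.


Formula: PV = C / (r - g)
Spread: r - g = 0.0612 - 0.0326 = 0.0286
Substituting: PV = $2,000.00 / 0.0286
PV = $69,930.07

$69,930.07


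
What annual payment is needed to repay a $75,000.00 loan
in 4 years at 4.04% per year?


Formula: PMT = PV * r / (1 - (1+r)^(-n))
Denominator: 1 - (1 + 0.0404)^(-4) = 0.14651
Numerator: $75,000.00 * 0.0404 = 3030.0
PMT = 3030.0 / 0.14651 = $20,681.23

$20,681.23


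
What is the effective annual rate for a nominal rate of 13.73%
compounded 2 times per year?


Formula: EAR = (1 + r/m)^m - 1
Period rate: r/m = 0.1373 / 2 = 0.06865
Compounding: (1 + 0.06865)^2 = 1.142013
EAR = 1.142013 - 1 = 0.142013

0.142013


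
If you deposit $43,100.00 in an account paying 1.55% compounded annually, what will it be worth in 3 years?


Formula: FV = P * (1 + r)^n
Substituting: FV = $43,100.00 * (1 + 0.0155)^3
Growth factor: (1.0155)^3 = 1.047224
FV = $43,100.00 * 1.047224 = $45,135.37

$45,135.37


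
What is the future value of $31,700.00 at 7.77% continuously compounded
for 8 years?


Formula: FV = P * e^(r*t)
Exponent: r*t = 0.0777 * 8 = 0.6216
e^(0.6216) = 1.861905
FV = $31,700.00 * 1.861905 = $59,022.38

$59,022.38


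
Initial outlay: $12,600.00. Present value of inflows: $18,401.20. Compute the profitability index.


Formula: PI = PV(cash flows) / initial investment
Substituting: PI = $18,401.20 / $12,600.00
PI = 1.4604

1.4604


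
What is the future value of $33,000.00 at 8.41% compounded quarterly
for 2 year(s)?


Formula: FV = P * (1 + r/m)^(m*t)
Period rate: r/m = 0.0841 / 4 = 0.021025
Total periods: m*t = 4 * 2 = 8
Growth factor: (1 + 0.021025)^8 = 1.181112
FV = $33,000.00 * 1.181112 = $38,976.69

$38,976.69


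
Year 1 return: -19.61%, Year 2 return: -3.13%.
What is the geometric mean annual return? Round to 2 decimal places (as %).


Formula: Geometric mean = ((1+r1)*(1+r2))^(1/2) - 1
Product: (1 + -0.1961) * (1 + -0.0313) = 0.8039 * 0.9687 = 0.778738
Square root: 0.778738^0.5 = 0.882461
Geometric mean = 0.882461 - 1 = -0.117539
As percentage: -11.75%

-11.75%


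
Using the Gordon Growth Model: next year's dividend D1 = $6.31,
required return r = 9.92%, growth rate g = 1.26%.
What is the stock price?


Formula: P = D1 / (r - g)
Spread: r - g = 0.0992 - 0.0126 = 0.0866
Substituting: P = $6.31 / 0.0866
P = $72.86

$72.86


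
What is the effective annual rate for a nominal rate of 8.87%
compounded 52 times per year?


Formula: EAR = (1 + r/m)^m - 1
Period rate: r/m = 0.0887 / 52 = 0.001706
Compounding: (1 + 0.001706)^52 = 1.09267
EAR = 1.09267 - 1 = 0.09267

0.09267


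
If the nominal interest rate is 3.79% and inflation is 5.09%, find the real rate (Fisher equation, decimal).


Formula: (1 + r_real) = (1 + r_nom) / (1 + inflation)
Substituting: (1 + r_real) = 1.0379 / 1.0509
(1 + r_real) = 0.98763
r_real = 0.98763 - 1 = -0.01237

-0.01237


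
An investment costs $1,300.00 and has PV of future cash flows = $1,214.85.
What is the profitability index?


Formula: PI = PV(cash flows) / initial investment
Substituting: PI = $1,214.85 / $1,300.00
PI = 0.9345

0.9345


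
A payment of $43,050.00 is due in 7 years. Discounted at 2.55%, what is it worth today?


Formula: PV = FV / (1 + r)^n
Substituting: PV = $43,050.00 / (1 + 0.0255)^7
Discount factor: (1.0255)^7 = 1.192751
PV = $43,050.00 / 1.192751 = $36,093.04

$36,093.04


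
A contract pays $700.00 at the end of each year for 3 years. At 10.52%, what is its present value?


Formula: PV = PMT * (1 - (1+r)^(-n)) / r
Discount factor: (1 + 0.1052)^(-3) = 0.74076
Bracket: 1 - 0.74076 = 0.25924
PV = $700.00 * 0.25924 / 0.1052 = $1,724.98

$1,724.98


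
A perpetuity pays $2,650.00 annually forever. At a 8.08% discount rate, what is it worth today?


Formula: PV = C / r
Substituting: PV = $2,650.00 / 0.0808
PV = $32,797.03

$32,797.03


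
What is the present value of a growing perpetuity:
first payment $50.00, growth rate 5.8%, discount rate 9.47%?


Formula: PV = C / (r - g)
Spread: r - g = 0.0947 - 0.058 = 0.0367
Substituting: PV = $50.00 / 0.0367
PV = $1,362.40

$1,362.40


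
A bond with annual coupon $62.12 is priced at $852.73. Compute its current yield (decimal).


Formula: Current yield = annual coupon / price
Substituting: CY = $62.12 / $852.73
CY = 0.072848

0.072848


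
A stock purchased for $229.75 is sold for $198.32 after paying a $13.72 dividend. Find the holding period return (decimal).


Formula: HPR = (P1 - P0 + D) / P0
Gain: $198.32 - $229.75 + $13.72 = -$17.71
HPR = -$17.71 / $229.75 = -0.0771

-0.0771


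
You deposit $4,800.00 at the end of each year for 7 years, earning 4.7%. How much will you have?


Formula: FV = PMT * ((1+r)^n - 1) / r
Growth factor: (1 + 0.047)^7 = 1.379198
Numerator: 1.379198 - 1 = 0.379198
FV = $4,800.00 * 0.379198 / 0.047 = $38,726.65

$38,726.65


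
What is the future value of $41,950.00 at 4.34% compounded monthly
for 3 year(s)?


Formula: FV = P * (1 + r/m)^(m*t)
Period rate: r/m = 0.0434 / 12 = 0.003617
Total periods: m*t = 12 * 3 = 36
Growth factor: (1 + 0.003617)^36 = 1.138789
FV = $41,950.00 * 1.138789 = $47,772.18

$47,772.18


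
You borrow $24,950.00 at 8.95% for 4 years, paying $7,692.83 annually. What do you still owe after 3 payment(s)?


Formula: Balance = PV*(1+r)^k - PMT*((1+r)^k - 1)/r
Growth: (1 + 0.0895)^3 = 1.293248
Accumulated factor: ((1+r)^k - 1)/r = 3.27651
Balance = $24,950.00 * 1.293248 - $7,692.83 * 3.27651
Balance = $7,060.89

$7,060.89


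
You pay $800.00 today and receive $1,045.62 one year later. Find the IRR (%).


Formula: IRR = C1/C0 - 1
Substituting: IRR = $1,045.62 / $800.00 - 1
Ratio: 1.307025 - 1 = 0.307025
IRR = 30.7025%

30.7025%


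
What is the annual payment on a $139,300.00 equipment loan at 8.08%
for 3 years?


Formula: PMT = PV * r / (1 - (1+r)^(-n))
Denominator: 1 - (1 + 0.0808)^(-3) = 0.207929
Numerator: $139,300.00 * 0.0808 = 11255.44
PMT = 11255.44 / 0.207929 = $54,131.11

$54,131.11


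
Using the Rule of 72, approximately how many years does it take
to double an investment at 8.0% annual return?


Formula: Years ≈ 72 / r
Substituting: Years ≈ 72 / 8.0
Years ≈ 9.0

9.0 years


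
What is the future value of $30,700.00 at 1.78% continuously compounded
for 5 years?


Formula: FV = P * e^(r*t)
Exponent: r*t = 0.0178 * 5 = 0.089
e^(0.089) = 1.093081
FV = $30,700.00 * 1.093081 = $33,557.58

$33,557.58


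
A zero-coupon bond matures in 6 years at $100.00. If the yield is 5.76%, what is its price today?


Formula: Price = FV / (1 + r)^n
Substituting: Price = $100.00 / (1 + 0.0576)^6
Discount factor: (1.0576)^6 = 1.399357
Price = $100.00 / 1.399357 = $71.46

$71.46


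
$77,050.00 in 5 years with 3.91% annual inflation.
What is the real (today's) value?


Formula: Real value = nominal / (1 + inflation)^years
Price level: (1 + 0.0391)^5 = 1.211398
Real value = $77,050.00 / 1.211398 = $63,604.22

$63,604.22


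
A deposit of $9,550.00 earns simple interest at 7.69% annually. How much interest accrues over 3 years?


Formula: I = P * r * t
Substituting: I = $9,550.00 * 0.0769 * 3
Step: I = $9,550.00 * 0.2307
I = $2,203.19

$2,203.19


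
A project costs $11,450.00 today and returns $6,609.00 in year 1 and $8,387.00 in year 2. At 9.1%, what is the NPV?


Formula: NPV = C0 + C1/(1+r) + C2/(1+r)^2
Discount C1: $6,609.00 / (1 + 0.091) = $6,057.75
Discount C2: $8,387.00 / (1 + 0.091)^2 = $7,046.24
NPV = -$11,450.00 + $6,057.75 + $7,046.24 = $1,653.98

$1,653.98


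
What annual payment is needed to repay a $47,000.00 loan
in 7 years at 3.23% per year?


Formula: PMT = PV * r / (1 - (1+r)^(-n))
Denominator: 1 - (1 + 0.0323)^(-7) = 0.199505
Numerator: $47,000.00 * 0.0323 = 1518.1
PMT = 1518.1 / 0.199505 = $7,609.33

$7,609.33


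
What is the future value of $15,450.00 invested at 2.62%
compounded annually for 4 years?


Formula: FV = P * (1 + r)^n
Substituting: FV = $15,450.00 * (1 + 0.0262)^4
Growth factor: (1.0262)^4 = 1.108991
FV = $15,450.00 * 1.108991 = $17,133.91

$17,133.91


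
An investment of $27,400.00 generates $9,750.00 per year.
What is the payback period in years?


Formula: Payback = investment / annual cash flow
Substituting: Payback = $27,400.00 / $9,750.00
Payback = 2.8103 years

2.8103 years


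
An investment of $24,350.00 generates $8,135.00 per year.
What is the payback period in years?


Formula: Payback = investment / annual cash flow
Substituting: Payback = $24,350.00 / $8,135.00
Payback = 2.9932 years

2.9932 years


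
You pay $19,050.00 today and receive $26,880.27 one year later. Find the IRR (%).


Formula: IRR = C1/C0 - 1
Substituting: IRR = $26,880.27 / $19,050.00 - 1
Ratio: 1.411038 - 1 = 0.411038
IRR = 41.1038%

41.1038%


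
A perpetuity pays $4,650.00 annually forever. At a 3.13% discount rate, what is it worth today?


Formula: PV = C / r
Substituting: PV = $4,650.00 / 0.0313
PV = $148,562.30

$148,562.30


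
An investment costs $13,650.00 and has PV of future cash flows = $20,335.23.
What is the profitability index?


Formula: PI = PV(cash flows) / initial investment
Substituting: PI = $20,335.23 / $13,650.00
PI = 1.4898

1.4898


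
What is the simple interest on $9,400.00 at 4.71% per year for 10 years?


Formula: I = P * r * t
Substituting: I = $9,400.00 * 0.0471 * 10
Step: I = $9,400.00 * 0.471
I = $4,427.40

$4,427.40


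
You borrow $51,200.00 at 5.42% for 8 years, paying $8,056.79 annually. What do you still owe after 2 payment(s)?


Formula: Balance = PV*(1+r)^k - PMT*((1+r)^k - 1)/r
Growth: (1 + 0.0542)^2 = 1.111338
Accumulated factor: ((1+r)^k - 1)/r = 2.0542
Balance = $51,200.00 * 1.111338 - $8,056.79 * 2.0542
Balance = $40,350.23

$40,350.23


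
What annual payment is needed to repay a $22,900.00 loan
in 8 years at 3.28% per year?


Formula: PMT = PV * r / (1 - (1+r)^(-n))
Denominator: 1 - (1 + 0.0328)^(-8) = 0.22755
Numerator: $22,900.00 * 0.0328 = 751.12
PMT = 751.12 / 0.22755 = $3,300.90

$3,300.90


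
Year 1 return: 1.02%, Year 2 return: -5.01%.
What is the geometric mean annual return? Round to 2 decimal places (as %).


Formula: Geometric mean = ((1+r1)*(1+r2))^(1/2) - 1
Product: (1 + 0.0102) * (1 + -0.0501) = 1.0102 * 0.9499 = 0.959589
Square root: 0.959589^0.5 = 0.979586
Geometric mean = 0.979586 - 1 = -0.020414
As percentage: -2.04%

-2.04%


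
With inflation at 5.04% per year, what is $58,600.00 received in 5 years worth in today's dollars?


Formula: Real value = nominal / (1 + inflation)^years
Price level: (1 + 0.0504)^5 = 1.278714
Real value = $58,600.00 / 1.278714 = $45,827.28

$45,827.28


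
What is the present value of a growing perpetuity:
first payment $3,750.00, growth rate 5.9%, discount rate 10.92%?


Formula: PV = C / (r - g)
Spread: r - g = 0.1092 - 0.059 = 0.0502
Substituting: PV = $3,750.00 / 0.0502
PV = $74,701.20

$74,701.20


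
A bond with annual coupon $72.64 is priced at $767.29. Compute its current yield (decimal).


Formula: Current yield = annual coupon / price
Substituting: CY = $72.64 / $767.29
CY = 0.094671

0.094671


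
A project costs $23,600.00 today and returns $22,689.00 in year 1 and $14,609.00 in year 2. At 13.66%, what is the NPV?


Formula: NPV = C0 + C1/(1+r) + C2/(1+r)^2
Discount C1: $22,689.00 / (1 + 0.1366) = $19,962.17
Discount C2: $14,609.00 / (1 + 0.1366)^2 = $11,308.50
NPV = -$23,600.00 + $19,962.17 + $11,308.50 = $7,670.67

$7,670.67


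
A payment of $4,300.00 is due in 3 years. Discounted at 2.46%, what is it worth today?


Formula: PV = FV / (1 + r)^n
Substituting: PV = $4,300.00 / (1 + 0.0246)^3
Discount factor: (1.0246)^3 = 1.07563
PV = $4,300.00 / 1.07563 = $3,997.66

$3,997.66


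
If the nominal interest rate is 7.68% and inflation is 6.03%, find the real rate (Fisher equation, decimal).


Formula: (1 + r_real) = (1 + r_nom) / (1 + inflation)
Substituting: (1 + r_real) = 1.0768 / 1.0603
(1 + r_real) = 1.015562
r_real = 1.015562 - 1 = 0.015562

0.015562


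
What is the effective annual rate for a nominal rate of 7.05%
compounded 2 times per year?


Formula: EAR = (1 + r/m)^m - 1
Period rate: r/m = 0.0705 / 2 = 0.03525
Compounding: (1 + 0.03525)^2 = 1.071743
EAR = 1.071743 - 1 = 0.071743

0.071743


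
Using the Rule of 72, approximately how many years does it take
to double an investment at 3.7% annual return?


Formula: Years ≈ 72 / r
Substituting: Years ≈ 72 / 3.7
Years ≈ 19.5

19.5 years


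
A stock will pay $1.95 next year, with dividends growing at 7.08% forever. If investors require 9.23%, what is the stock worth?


Formula: P = D1 / (r - g)
Spread: r - g = 0.0923 - 0.0708 = 0.0215
Substituting: P = $1.95 / 0.0215
P = $90.70

$90.70


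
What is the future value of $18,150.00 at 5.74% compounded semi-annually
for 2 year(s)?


Formula: FV = P * (1 + r/m)^(m*t)
Period rate: r/m = 0.0574 / 2 = 0.0287
Total periods: m*t = 2 * 2 = 4
Growth factor: (1 + 0.0287)^4 = 1.119837
FV = $18,150.00 * 1.119837 = $20,325.05

$20,325.05


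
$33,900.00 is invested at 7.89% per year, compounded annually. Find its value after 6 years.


Formula: FV = P * (1 + r)^n
Substituting: FV = $33,900.00 * (1 + 0.0789)^6
Growth factor: (1.0789)^6 = 1.577201
FV = $33,900.00 * 1.577201 = $53,467.13

$53,467.13


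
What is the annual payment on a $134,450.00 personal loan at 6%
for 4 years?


Formula: PMT = PV * r / (1 - (1+r)^(-n))
Denominator: 1 - (1 + 0.06)^(-4) = 0.207906
Numerator: $134,450.00 * 0.06 = 8067.0
PMT = 8067.0 / 0.207906 = $38,801.13

$38,801.13


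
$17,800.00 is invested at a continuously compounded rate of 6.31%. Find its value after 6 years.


Formula: FV = P * e^(r*t)
Exponent: r*t = 0.0631 * 6 = 0.3786
e^(0.3786) = 1.460239
FV = $17,800.00 * 1.460239 = $25,992.25

$25,992.25


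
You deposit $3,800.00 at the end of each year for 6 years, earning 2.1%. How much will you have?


Formula: FV = PMT * ((1+r)^n - 1) / r
Growth factor: (1 + 0.021)^6 = 1.132803
Numerator: 1.132803 - 1 = 0.132803
FV = $3,800.00 * 0.132803 / 0.021 = $24,031.05

$24,031.05


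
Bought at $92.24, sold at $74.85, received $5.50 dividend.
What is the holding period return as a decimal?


Formula: HPR = (P1 - P0 + D) / P0
Gain: $74.85 - $92.24 + $5.50 = -$11.89
HPR = -$11.89 / $92.24 = -0.1289

-0.1289


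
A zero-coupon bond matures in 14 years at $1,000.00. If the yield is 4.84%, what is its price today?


Formula: Price = FV / (1 + r)^n
Substituting: Price = $1,000.00 / (1 + 0.0484)^14
Discount factor: (1.0484)^14 = 1.938109
Price = $1,000.00 / 1.938109 = $515.97

$515.97


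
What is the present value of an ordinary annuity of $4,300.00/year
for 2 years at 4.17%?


Formula: PV = PMT * (1 - (1+r)^(-n)) / r
Discount factor: (1 + 0.0417)^(-2) = 0.921541
Bracket: 1 - 0.921541 = 0.078459
PV = $4,300.00 * 0.078459 / 0.0417 = $8,090.49

$8,090.49


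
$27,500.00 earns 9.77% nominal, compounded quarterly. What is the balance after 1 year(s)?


Formula: FV = P * (1 + r/m)^(m*t)
Period rate: r/m = 0.0977 / 4 = 0.024425
Total periods: m*t = 4 * 1 = 4
Growth factor: (1 + 0.024425)^4 = 1.101338
FV = $27,500.00 * 1.101338 = $30,286.80

$30,286.80


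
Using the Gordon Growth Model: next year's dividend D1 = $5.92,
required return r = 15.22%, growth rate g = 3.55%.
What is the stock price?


Formula: P = D1 / (r - g)
Spread: r - g = 0.1522 - 0.0355 = 0.1167
Substituting: P = $5.92 / 0.1167
P = $50.73

$50.73


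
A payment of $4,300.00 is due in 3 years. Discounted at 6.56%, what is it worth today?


Formula: PV = FV / (1 + r)^n
Substituting: PV = $4,300.00 / (1 + 0.0656)^3
Discount factor: (1.0656)^3 = 1.209992
PV = $4,300.00 / 1.209992 = $3,553.74

$3,553.74


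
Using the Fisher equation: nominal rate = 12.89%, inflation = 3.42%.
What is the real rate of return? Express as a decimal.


Formula: (1 + r_real) = (1 + r_nom) / (1 + inflation)
Substituting: (1 + r_real) = 1.1289 / 1.0342
(1 + r_real) = 1.091568
r_real = 1.091568 - 1 = 0.091568

0.091568


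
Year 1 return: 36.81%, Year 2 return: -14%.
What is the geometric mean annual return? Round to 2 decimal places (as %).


Formula: Geometric mean = ((1+r1)*(1+r2))^(1/2) - 1
Product: (1 + 0.3681) * (1 + -0.14) = 1.3681 * 0.86 = 1.176566
Square root: 1.176566^0.5 = 1.084696
Geometric mean = 1.084696 - 1 = 0.084696
As percentage: 8.47%

8.47%


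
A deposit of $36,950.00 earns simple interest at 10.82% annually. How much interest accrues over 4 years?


Formula: I = P * r * t
Substituting: I = $36,950.00 * 0.1082 * 4
Step: I = $36,950.00 * 0.4328
I = $15,991.96

$15,991.96


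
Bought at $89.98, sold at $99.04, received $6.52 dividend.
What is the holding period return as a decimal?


Formula: HPR = (P1 - P0 + D) / P0
Gain: $99.04 - $89.98 + $6.52 = $15.58
HPR = $15.58 / $89.98 = 0.1731

0.1731


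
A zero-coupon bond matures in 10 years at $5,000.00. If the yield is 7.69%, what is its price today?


Formula: Price = FV / (1 + r)^n
Substituting: Price = $5,000.00 / (1 + 0.0769)^10
Discount factor: (1.0769)^10 = 2.09775
Price = $5,000.00 / 2.09775 = $2,383.51

$2,383.51


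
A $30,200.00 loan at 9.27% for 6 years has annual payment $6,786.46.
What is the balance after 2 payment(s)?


Formula: Balance = PV*(1+r)^k - PMT*((1+r)^k - 1)/r
Growth: (1 + 0.0927)^2 = 1.193993
Accumulated factor: ((1+r)^k - 1)/r = 2.0927
Balance = $30,200.00 * 1.193993 - $6,786.46 * 2.0927
Balance = $21,856.57

$21,856.57


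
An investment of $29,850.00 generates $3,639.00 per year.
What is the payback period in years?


Formula: Payback = investment / annual cash flow
Substituting: Payback = $29,850.00 / $3,639.00
Payback = 8.2028 years

8.2028 years


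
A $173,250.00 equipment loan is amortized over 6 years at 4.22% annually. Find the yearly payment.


Formula: PMT = PV * r / (1 - (1+r)^(-n))
Denominator: 1 - (1 + 0.0422)^(-6) = 0.219643
Numerator: $173,250.00 * 0.0422 = 7311.15
PMT = 7311.15 / 0.219643 = $33,286.58

$33,286.58


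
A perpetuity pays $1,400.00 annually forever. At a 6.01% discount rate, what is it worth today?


Formula: PV = C / r
Substituting: PV = $1,400.00 / 0.0601
PV = $23,294.51

$23,294.51


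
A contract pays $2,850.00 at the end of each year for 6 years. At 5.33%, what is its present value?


Formula: PV = PMT * (1 - (1+r)^(-n)) / r
Discount factor: (1 + 0.0533)^(-6) = 0.732297
Bracket: 1 - 0.732297 = 0.267703
PV = $2,850.00 * 0.267703 / 0.0533 = $14,314.30

$14,314.30


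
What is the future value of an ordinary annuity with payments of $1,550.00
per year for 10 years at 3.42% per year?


Formula: FV = PMT * ((1+r)^n - 1) / r
Growth factor: (1 + 0.0342)^10 = 1.399733
Numerator: 1.399733 - 1 = 0.399733
FV = $1,550.00 * 0.399733 / 0.0342 = $18,116.57

$18,116.57


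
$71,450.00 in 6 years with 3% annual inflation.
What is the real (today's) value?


Formula: Real value = nominal / (1 + inflation)^years
Price level: (1 + 0.03)^6 = 1.194052
Real value = $71,450.00 / 1.194052 = $59,838.25

$59,838.25


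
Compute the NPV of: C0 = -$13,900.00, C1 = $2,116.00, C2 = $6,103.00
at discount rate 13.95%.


Formula: NPV = C0 + C1/(1+r) + C2/(1+r)^2
Discount C1: $2,116.00 / (1 + 0.1395) = $1,856.95
Discount C2: $6,103.00 / (1 + 0.1395)^2 = $4,700.18
NPV = -$13,900.00 + $1,856.95 + $4,700.18 = -$7,342.86

-$7,342.86


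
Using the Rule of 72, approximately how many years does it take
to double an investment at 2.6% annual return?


Formula: Years ≈ 72 / r
Substituting: Years ≈ 72 / 2.6
Years ≈ 27.7

27.7 years


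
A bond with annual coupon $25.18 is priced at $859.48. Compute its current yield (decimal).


Formula: Current yield = annual coupon / price
Substituting: CY = $25.18 / $859.48
CY = 0.029297

0.029297


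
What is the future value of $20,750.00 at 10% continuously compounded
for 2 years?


Formula: FV = P * e^(r*t)
Exponent: r*t = 0.1 * 2 = 0.2
e^(0.2) = 1.221403
FV = $20,750.00 * 1.221403 = $25,344.11

$25,344.11


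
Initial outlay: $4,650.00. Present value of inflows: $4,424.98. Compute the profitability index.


Formula: PI = PV(cash flows) / initial investment
Substituting: PI = $4,424.98 / $4,650.00
PI = 0.9516

0.9516


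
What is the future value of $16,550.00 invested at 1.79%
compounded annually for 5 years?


Formula: FV = P * (1 + r)^n
Substituting: FV = $16,550.00 * (1 + 0.0179)^5
Growth factor: (1.0179)^5 = 1.092762
FV = $16,550.00 * 1.092762 = $18,085.21

$18,085.21


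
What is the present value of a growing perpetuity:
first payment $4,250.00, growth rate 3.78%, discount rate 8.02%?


Formula: PV = C / (r - g)
Spread: r - g = 0.0802 - 0.0378 = 0.0424
Substituting: PV = $4,250.00 / 0.0424
PV = $100,235.85

$100,235.85


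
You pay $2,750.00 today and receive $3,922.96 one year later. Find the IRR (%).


Formula: IRR = C1/C0 - 1
Substituting: IRR = $3,922.96 / $2,750.00 - 1
Ratio: 1.426531 - 1 = 0.426531
IRR = 42.6531%

42.6531%


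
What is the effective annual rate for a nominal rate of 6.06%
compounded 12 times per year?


Formula: EAR = (1 + r/m)^m - 1
Period rate: r/m = 0.0606 / 12 = 0.00505
Compounding: (1 + 0.00505)^12 = 1.062312
EAR = 1.062312 - 1 = 0.062312

0.062312


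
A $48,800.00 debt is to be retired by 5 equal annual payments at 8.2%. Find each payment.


Formula: PMT = PV * r / (1 - (1+r)^(-n))
Denominator: 1 - (1 + 0.082)^(-5) = 0.325684
Numerator: $48,800.00 * 0.082 = 4001.6
PMT = 4001.6 / 0.325684 = $12,286.77

$12,286.77


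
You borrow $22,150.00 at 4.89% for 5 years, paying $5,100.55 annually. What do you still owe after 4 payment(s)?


Formula: Balance = PV*(1+r)^k - PMT*((1+r)^k - 1)/r
Growth: (1 + 0.0489)^4 = 1.210421
Accumulated factor: ((1+r)^k - 1)/r = 4.303082
Balance = $22,150.00 * 1.210421 - $5,100.55 * 4.303082
Balance = $4,862.73

$4,862.73


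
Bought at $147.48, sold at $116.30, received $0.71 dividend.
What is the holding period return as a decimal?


Formula: HPR = (P1 - P0 + D) / P0
Gain: $116.30 - $147.48 + $0.71 = -$30.47
HPR = -$30.47 / $147.48 = -0.2066

-0.2066


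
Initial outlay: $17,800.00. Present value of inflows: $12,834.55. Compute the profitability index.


Formula: PI = PV(cash flows) / initial investment
Substituting: PI = $12,834.55 / $17,800.00
PI = 0.721

0.721


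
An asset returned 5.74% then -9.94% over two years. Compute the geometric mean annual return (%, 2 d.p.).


Formula: Geometric mean = ((1+r1)*(1+r2))^(1/2) - 1
Product: (1 + 0.0574) * (1 + -0.0994) = 1.0574 * 0.9006 = 0.952294
Square root: 0.952294^0.5 = 0.975856
Geometric mean = 0.975856 - 1 = -0.024144
As percentage: -2.41%

-2.41%


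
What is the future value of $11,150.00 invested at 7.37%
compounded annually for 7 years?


Formula: FV = P * (1 + r)^n
Substituting: FV = $11,150.00 * (1 + 0.0737)^7
Growth factor: (1.0737)^7 = 1.645056
FV = $11,150.00 * 1.645056 = $18,342.37

$18,342.37


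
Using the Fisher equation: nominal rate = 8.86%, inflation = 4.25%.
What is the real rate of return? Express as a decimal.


Formula: (1 + r_real) = (1 + r_nom) / (1 + inflation)
Substituting: (1 + r_real) = 1.0886 / 1.0425
(1 + r_real) = 1.044221
r_real = 1.044221 - 1 = 0.044221

0.044221


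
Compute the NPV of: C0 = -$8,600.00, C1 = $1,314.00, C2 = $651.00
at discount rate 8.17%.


Formula: NPV = C0 + C1/(1+r) + C2/(1+r)^2
Discount C1: $1,314.00 / (1 + 0.0817) = $1,214.75
Discount C2: $651.00 / (1 + 0.0817)^2 = $556.37
NPV = -$8,600.00 + $1,214.75 + $556.37 = -$6,828.87

-$6,828.87


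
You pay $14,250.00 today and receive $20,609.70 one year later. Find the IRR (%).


Formula: IRR = C1/C0 - 1
Substituting: IRR = $20,609.70 / $14,250.00 - 1
Ratio: 1.446295 - 1 = 0.446295
IRR = 44.6295%

44.6295%


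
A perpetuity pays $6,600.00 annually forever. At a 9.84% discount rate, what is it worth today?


Formula: PV = C / r
Substituting: PV = $6,600.00 / 0.0984
PV = $67,073.17

$67,073.17


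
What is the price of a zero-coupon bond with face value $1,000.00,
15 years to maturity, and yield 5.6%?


Formula: Price = FV / (1 + r)^n
Substituting: Price = $1,000.00 / (1 + 0.056)^15
Discount factor: (1.056)^15 = 2.264429
Price = $1,000.00 / 2.264429 = $441.61

$441.61


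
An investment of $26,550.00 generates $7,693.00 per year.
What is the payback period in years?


Formula: Payback = investment / annual cash flow
Substituting: Payback = $26,550.00 / $7,693.00
Payback = 3.4512 years

3.4512 years


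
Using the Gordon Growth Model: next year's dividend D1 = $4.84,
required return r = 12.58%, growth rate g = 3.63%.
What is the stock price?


Formula: P = D1 / (r - g)
Spread: r - g = 0.1258 - 0.0363 = 0.0895
Substituting: P = $4.84 / 0.0895
P = $54.08

$54.08


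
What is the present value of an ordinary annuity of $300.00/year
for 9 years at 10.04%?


Formula: PV = PMT * (1 - (1+r)^(-n)) / r
Discount factor: (1 + 0.1004)^(-9) = 0.422712
Bracket: 1 - 0.422712 = 0.577288
PV = $300.00 * 0.577288 / 0.1004 = $1,724.96

$1,724.96


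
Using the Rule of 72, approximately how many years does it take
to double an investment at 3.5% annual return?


Formula: Years ≈ 72 / r
Substituting: Years ≈ 72 / 3.5
Years ≈ 20.6

20.6 years


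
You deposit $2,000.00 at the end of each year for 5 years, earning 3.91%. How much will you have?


Formula: FV = PMT * ((1+r)^n - 1) / r
Growth factor: (1 + 0.0391)^5 = 1.211398
Numerator: 1.211398 - 1 = 0.211398
FV = $2,000.00 * 0.211398 / 0.0391 = $10,813.18

$10,813.18


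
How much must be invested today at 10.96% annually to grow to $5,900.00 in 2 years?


Formula: PV = FV / (1 + r)^n
Substituting: PV = $5,900.00 / (1 + 0.1096)^2
Discount factor: (1.1096)^2 = 1.231212
PV = $5,900.00 / 1.231212 = $4,792.03

$4,792.03


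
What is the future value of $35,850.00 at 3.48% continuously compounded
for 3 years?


Formula: FV = P * e^(r*t)
Exponent: r*t = 0.0348 * 3 = 0.1044
e^(0.1044) = 1.110044
FV = $35,850.00 * 1.110044 = $39,795.09

$39,795.09


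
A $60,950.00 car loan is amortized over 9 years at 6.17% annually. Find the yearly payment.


Formula: PMT = PV * r / (1 - (1+r)^(-n))
Denominator: 1 - (1 + 0.0617)^(-9) = 0.416577
Numerator: $60,950.00 * 0.0617 = 3760.615
PMT = 3760.615 / 0.416577 = $9,027.42

$9,027.42


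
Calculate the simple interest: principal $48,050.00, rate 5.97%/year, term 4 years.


Formula: I = P * r * t
Substituting: I = $48,050.00 * 0.0597 * 4
Step: I = $48,050.00 * 0.2388
I = $11,474.34

$11,474.34


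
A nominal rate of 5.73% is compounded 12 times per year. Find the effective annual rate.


Formula: EAR = (1 + r/m)^m - 1
Period rate: r/m = 0.0573 / 12 = 0.004775
Compounding: (1 + 0.004775)^12 = 1.058829
EAR = 1.058829 - 1 = 0.058829

0.058829


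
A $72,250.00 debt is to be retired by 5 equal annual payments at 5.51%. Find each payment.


Formula: PMT = PV * r / (1 - (1+r)^(-n))
Denominator: 1 - (1 + 0.0551)^(-5) = 0.235228
Numerator: $72,250.00 * 0.0551 = 3980.975
PMT = 3980.975 / 0.235228 = $16,923.89

$16,923.89


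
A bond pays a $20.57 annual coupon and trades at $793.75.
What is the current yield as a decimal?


Formula: Current yield = annual coupon / price
Substituting: CY = $20.57 / $793.75
CY = 0.025915

0.025915


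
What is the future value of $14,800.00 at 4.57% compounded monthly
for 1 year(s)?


Formula: FV = P * (1 + r/m)^(m*t)
Period rate: r/m = 0.0457 / 12 = 0.003808
Total periods: m*t = 12 * 1 = 12
Growth factor: (1 + 0.003808)^12 = 1.046669
FV = $14,800.00 * 1.046669 = $15,490.71

$15,490.71


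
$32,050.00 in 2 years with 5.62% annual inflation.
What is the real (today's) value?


Formula: Real value = nominal / (1 + inflation)^years
Price level: (1 + 0.0562)^2 = 1.115558
Real value = $32,050.00 / 1.115558 = $28,730.01

$28,730.01


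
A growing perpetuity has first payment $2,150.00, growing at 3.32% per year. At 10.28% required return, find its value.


Formula: PV = C / (r - g)
Spread: r - g = 0.1028 - 0.0332 = 0.0696
Substituting: PV = $2,150.00 / 0.0696
PV = $30,890.80

$30,890.80


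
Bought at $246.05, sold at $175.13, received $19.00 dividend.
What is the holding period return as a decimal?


Formula: HPR = (P1 - P0 + D) / P0
Gain: $175.13 - $246.05 + $19.00 = -$51.92
HPR = -$51.92 / $246.05 = -0.211

-0.211


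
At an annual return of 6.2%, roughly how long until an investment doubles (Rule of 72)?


Formula: Years ≈ 72 / r
Substituting: Years ≈ 72 / 6.2
Years ≈ 11.6

11.6 years


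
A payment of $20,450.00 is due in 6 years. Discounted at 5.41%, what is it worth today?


Formula: PV = FV / (1 + r)^n
Substituting: PV = $20,450.00 / (1 + 0.0541)^6
Discount factor: (1.0541)^6 = 1.3718
PV = $20,450.00 / 1.3718 = $14,907.42

$14,907.42


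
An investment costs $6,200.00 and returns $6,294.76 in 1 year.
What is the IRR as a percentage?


Formula: IRR = C1/C0 - 1
Substituting: IRR = $6,294.76 / $6,200.00 - 1
Ratio: 1.015284 - 1 = 0.015284
IRR = 1.5284%

1.5284%
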